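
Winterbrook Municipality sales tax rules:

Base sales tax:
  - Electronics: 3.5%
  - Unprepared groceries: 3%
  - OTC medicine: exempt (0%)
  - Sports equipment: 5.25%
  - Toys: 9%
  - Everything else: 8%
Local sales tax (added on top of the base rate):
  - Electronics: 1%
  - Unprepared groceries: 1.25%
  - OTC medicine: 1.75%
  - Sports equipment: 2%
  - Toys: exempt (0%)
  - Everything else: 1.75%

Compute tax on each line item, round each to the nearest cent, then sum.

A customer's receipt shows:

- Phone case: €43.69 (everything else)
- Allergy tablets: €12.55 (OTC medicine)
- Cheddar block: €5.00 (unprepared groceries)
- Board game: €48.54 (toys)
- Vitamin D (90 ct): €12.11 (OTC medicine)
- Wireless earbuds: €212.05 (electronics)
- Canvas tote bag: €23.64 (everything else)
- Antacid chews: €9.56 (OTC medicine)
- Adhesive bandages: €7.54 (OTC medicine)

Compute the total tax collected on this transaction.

€21.41

Phone case €43.69: everything else → 8% + 1.75% local = 9.75% → €4.26
Allergy tablets €12.55: OTC medicine → 0% + 1.75% local = 1.75% → €0.22
Cheddar block €5.00: unprepared groceries → 3% + 1.25% local = 4.25% → €0.21
Board game €48.54: toys → 9% + 0% local = 9% → €4.37
Vitamin D (90 ct) €12.11: OTC medicine → 0% + 1.75% local = 1.75% → €0.21
Wireless earbuds €212.05: electronics → 3.5% + 1% local = 4.5% → €9.54
Canvas tote bag €23.64: everything else → 8% + 1.75% local = 9.75% → €2.30
Antacid chews €9.56: OTC medicine → 0% + 1.75% local = 1.75% → €0.17
Adhesive bandages €7.54: OTC medicine → 0% + 1.75% local = 1.75% → €0.13
Total tax = €4.26 + €0.22 + €0.21 + €4.37 + €0.21 + €9.54 + €2.30 + €0.17 + €0.13 = €21.41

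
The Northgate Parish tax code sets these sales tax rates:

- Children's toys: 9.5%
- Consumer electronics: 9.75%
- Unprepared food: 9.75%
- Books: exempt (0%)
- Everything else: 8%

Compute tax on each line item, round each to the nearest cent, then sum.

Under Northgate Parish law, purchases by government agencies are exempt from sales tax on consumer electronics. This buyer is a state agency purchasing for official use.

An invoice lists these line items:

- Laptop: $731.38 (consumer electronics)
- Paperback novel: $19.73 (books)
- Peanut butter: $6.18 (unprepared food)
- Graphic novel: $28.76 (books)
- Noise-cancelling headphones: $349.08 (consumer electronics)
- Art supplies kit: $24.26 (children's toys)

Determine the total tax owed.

$2.90

Laptop $731.38: consumer electronics, buyer-exempt → 0% → $0.00
Paperback novel $19.73: books → 0% → $0.00
Peanut butter $6.18: unprepared food → 9.75% → $0.60
Graphic novel $28.76: books → 0% → $0.00
Noise-cancelling headphones $349.08: consumer electronics, buyer-exempt → 0% → $0.00
Art supplies kit $24.26: children's toys → 9.5% → $2.30
Total tax = $0.60 + $2.30 = $2.90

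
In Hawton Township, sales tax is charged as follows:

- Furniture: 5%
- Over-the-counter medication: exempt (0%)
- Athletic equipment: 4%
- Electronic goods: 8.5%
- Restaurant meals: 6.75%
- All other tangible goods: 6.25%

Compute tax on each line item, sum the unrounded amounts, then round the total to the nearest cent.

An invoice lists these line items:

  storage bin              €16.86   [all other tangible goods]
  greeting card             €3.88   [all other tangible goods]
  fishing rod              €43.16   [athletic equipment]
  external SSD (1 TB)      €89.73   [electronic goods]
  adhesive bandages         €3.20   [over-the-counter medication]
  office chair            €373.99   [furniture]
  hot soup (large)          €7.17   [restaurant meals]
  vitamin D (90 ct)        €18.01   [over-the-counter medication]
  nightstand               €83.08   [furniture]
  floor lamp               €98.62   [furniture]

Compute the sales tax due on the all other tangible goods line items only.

€1.30

Storage bin €16.86: all other tangible goods → 6.25% → €1.05375
Greeting card €3.88: all other tangible goods → 6.25% → €0.2425
Tax on all other tangible goods: unrounded sum = €1.29625 → €1.30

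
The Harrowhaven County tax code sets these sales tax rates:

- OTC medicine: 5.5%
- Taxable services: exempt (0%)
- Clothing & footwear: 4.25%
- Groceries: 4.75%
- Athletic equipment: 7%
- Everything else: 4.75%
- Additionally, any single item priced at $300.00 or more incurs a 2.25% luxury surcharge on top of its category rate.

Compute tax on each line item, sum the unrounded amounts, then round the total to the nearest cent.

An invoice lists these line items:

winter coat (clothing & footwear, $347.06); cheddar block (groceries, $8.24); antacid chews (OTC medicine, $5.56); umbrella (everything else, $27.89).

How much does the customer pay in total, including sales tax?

Winter coat $347.06: clothing & footwear → 4.25% + 2.25% surcharge = 6.5% → $22.5589
Cheddar block $8.24: groceries → 4.75% → $0.3914
Antacid chews $5.56: OTC medicine → 5.5% → $0.3058
Umbrella $27.89: everything else → 4.75% → $1.324775
Subtotal = $388.75; unrounded tax = $24.580875 → $24.58; total due = $413.33

$413.33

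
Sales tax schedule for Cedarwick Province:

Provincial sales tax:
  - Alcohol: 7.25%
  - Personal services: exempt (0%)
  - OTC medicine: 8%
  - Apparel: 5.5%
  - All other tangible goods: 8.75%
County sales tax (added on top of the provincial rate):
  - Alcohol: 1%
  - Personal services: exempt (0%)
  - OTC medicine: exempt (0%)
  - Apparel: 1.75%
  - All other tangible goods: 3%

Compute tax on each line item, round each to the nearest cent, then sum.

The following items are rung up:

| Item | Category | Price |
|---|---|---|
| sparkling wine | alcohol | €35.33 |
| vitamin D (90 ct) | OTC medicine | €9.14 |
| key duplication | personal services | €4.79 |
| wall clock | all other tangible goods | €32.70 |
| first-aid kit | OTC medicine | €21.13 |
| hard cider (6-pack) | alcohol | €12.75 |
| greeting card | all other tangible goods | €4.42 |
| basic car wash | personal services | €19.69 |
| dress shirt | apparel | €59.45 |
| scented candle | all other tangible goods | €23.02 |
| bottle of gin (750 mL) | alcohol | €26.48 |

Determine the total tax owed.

Sparkling wine €35.33: alcohol → 7.25% + 1% county = 8.25% → €2.91
Vitamin D (90 ct) €9.14: OTC medicine → 8% + 0% county = 8% → €0.73
Key duplication €4.79: personal services → 0% + 0% county = 0% → €0.00
Wall clock €32.70: all other tangible goods → 8.75% + 3% county = 11.75% → €3.84
First-aid kit €21.13: OTC medicine → 8% + 0% county = 8% → €1.69
Hard cider (6-pack) €12.75: alcohol → 7.25% + 1% county = 8.25% → €1.05
Greeting card €4.42: all other tangible goods → 8.75% + 3% county = 11.75% → €0.52
Basic car wash €19.69: personal services → 0% + 0% county = 0% → €0.00
Dress shirt €59.45: apparel → 5.5% + 1.75% county = 7.25% → €4.31
Scented candle €23.02: all other tangible goods → 8.75% + 3% county = 11.75% → €2.70
Bottle of gin (750 mL) €26.48: alcohol → 7.25% + 1% county = 8.25% → €2.18
Total tax = €2.91 + €0.73 + €3.84 + €1.69 + €1.05 + €0.52 + €4.31 + €2.70 + €2.18 = €19.93

€19.93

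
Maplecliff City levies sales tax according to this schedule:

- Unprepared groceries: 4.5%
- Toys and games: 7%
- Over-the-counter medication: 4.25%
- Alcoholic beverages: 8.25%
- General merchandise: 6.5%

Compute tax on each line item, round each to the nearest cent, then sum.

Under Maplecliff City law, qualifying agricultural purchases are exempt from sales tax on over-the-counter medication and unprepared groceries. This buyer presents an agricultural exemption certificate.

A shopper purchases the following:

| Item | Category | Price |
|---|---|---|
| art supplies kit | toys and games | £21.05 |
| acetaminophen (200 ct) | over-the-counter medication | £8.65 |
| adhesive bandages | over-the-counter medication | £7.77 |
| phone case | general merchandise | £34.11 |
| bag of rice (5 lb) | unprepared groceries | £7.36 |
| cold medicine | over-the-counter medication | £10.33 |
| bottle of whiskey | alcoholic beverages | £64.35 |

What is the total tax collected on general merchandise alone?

£2.22

Phone case £34.11: general merchandise → 6.5% → £2.22
Tax on general merchandise = £2.22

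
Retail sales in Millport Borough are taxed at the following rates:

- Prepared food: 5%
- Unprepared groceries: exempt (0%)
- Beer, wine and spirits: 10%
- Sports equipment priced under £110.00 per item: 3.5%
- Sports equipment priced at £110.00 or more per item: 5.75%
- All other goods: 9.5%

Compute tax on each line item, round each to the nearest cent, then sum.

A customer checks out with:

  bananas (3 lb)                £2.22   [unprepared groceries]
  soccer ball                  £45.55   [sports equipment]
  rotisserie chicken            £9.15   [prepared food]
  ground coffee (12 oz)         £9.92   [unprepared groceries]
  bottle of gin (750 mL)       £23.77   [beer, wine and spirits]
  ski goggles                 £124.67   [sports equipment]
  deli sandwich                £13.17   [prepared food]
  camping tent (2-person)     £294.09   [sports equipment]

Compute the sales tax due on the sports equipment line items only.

£25.67

Soccer ball £45.55: sports equipment, under £110.00 → 3.5% → £1.59
Ski goggles £124.67: sports equipment, £110.00 or more → 5.75% → £7.17
Camping tent (2-person) £294.09: sports equipment, £110.00 or more → 5.75% → £16.91
Tax on sports equipment = £1.59 + £7.17 + £16.91 = £25.67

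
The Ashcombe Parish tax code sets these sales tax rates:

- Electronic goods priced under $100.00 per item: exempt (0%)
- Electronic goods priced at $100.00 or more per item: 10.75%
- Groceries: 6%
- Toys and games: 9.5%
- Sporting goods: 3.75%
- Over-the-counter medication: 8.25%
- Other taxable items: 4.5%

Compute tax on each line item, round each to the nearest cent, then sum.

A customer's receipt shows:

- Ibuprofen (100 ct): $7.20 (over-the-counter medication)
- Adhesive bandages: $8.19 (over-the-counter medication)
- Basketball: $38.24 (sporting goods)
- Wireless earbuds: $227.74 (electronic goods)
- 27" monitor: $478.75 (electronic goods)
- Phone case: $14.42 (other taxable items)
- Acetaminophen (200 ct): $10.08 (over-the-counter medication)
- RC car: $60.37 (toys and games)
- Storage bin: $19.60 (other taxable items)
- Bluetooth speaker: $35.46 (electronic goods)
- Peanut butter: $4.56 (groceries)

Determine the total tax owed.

$87.02

Ibuprofen (100 ct) $7.20: over-the-counter medication → 8.25% → $0.59
Adhesive bandages $8.19: over-the-counter medication → 8.25% → $0.68
Basketball $38.24: sporting goods → 3.75% → $1.43
Wireless earbuds $227.74: electronic goods, $100.00 or more → 10.75% → $24.48
27" monitor $478.75: electronic goods, $100.00 or more → 10.75% → $51.47
Phone case $14.42: other taxable items → 4.5% → $0.65
Acetaminophen (200 ct) $10.08: over-the-counter medication → 8.25% → $0.83
RC car $60.37: toys and games → 9.5% → $5.74
Storage bin $19.60: other taxable items → 4.5% → $0.88
Bluetooth speaker $35.46: electronic goods, under $100.00 → 0% → $0.00
Peanut butter $4.56: groceries → 6% → $0.27
Total tax = $0.59 + $0.68 + $1.43 + $24.48 + $51.47 + $0.65 + $0.83 + $5.74 + $0.88 + $0.27 = $87.02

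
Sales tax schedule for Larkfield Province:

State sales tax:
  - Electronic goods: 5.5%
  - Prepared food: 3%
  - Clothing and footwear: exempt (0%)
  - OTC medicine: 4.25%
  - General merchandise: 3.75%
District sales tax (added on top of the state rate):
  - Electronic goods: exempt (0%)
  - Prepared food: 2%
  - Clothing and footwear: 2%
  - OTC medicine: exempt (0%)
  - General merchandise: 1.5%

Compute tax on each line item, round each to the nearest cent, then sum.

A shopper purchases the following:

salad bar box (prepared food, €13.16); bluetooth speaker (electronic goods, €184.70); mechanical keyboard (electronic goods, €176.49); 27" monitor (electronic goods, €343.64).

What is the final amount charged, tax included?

Salad bar box €13.16: prepared food → 3% + 2% district = 5% → €0.66
Bluetooth speaker €184.70: electronic goods → 5.5% + 0% district = 5.5% → €10.16
Mechanical keyboard €176.49: electronic goods → 5.5% + 0% district = 5.5% → €9.71
27" monitor €343.64: electronic goods → 5.5% + 0% district = 5.5% → €18.90
Subtotal = €717.99; tax = €39.43; total due = €757.42

€757.42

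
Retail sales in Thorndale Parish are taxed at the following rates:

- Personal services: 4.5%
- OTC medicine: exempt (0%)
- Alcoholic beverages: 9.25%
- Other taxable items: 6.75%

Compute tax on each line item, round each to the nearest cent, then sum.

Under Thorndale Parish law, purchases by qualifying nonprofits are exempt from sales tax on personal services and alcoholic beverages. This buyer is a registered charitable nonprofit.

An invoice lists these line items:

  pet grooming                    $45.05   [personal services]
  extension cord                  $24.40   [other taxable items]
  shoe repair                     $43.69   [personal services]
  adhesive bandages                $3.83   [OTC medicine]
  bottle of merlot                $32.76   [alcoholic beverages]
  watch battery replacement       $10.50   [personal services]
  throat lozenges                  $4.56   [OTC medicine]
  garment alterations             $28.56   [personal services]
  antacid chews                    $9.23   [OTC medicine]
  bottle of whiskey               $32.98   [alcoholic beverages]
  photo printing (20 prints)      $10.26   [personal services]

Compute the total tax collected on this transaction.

$1.65

Pet grooming $45.05: personal services, buyer-exempt → 0% → $0.00
Extension cord $24.40: other taxable items → 6.75% → $1.65
Shoe repair $43.69: personal services, buyer-exempt → 0% → $0.00
Adhesive bandages $3.83: OTC medicine → 0% → $0.00
Bottle of merlot $32.76: alcoholic beverages, buyer-exempt → 0% → $0.00
Watch battery replacement $10.50: personal services, buyer-exempt → 0% → $0.00
Throat lozenges $4.56: OTC medicine → 0% → $0.00
Garment alterations $28.56: personal services, buyer-exempt → 0% → $0.00
Antacid chews $9.23: OTC medicine → 0% → $0.00
Bottle of whiskey $32.98: alcoholic beverages, buyer-exempt → 0% → $0.00
Photo printing (20 prints) $10.26: personal services, buyer-exempt → 0% → $0.00
Total tax = $1.65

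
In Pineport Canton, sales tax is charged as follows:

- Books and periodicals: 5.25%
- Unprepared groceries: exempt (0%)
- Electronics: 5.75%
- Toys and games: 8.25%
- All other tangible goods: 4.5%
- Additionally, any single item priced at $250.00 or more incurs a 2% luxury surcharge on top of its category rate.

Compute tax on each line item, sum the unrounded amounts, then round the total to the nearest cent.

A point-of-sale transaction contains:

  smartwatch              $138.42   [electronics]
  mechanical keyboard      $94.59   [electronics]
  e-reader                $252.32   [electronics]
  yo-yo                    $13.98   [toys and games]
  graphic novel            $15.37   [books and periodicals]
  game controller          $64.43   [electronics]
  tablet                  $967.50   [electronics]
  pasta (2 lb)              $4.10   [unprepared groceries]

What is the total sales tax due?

$113.60

Smartwatch $138.42: electronics → 5.75% → $7.95915
Mechanical keyboard $94.59: electronics → 5.75% → $5.438925
E-reader $252.32: electronics → 5.75% + 2% surcharge = 7.75% → $19.5548
Yo-yo $13.98: toys and games → 8.25% → $1.15335
Graphic novel $15.37: books and periodicals → 5.25% → $0.806925
Game controller $64.43: electronics → 5.75% → $3.704725
Tablet $967.50: electronics → 5.75% + 2% surcharge = 7.75% → $74.98125
Pasta (2 lb) $4.10: unprepared groceries → 0% → $0.00
Unrounded tax sum = $113.599125 → $113.60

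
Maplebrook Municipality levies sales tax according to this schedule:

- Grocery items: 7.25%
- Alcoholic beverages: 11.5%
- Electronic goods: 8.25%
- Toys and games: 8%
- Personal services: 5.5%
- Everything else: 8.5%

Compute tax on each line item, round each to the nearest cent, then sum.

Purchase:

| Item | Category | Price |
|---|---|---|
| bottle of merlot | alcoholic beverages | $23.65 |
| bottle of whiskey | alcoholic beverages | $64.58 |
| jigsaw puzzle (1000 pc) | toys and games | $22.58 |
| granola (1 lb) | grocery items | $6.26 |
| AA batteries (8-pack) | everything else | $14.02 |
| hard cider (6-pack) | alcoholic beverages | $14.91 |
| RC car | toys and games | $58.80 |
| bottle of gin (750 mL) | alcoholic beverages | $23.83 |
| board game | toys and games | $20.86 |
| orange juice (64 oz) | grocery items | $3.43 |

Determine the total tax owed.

Bottle of merlot $23.65: alcoholic beverages → 11.5% → $2.72
Bottle of whiskey $64.58: alcoholic beverages → 11.5% → $7.43
Jigsaw puzzle (1000 pc) $22.58: toys and games → 8% → $1.81
Granola (1 lb) $6.26: grocery items → 7.25% → $0.45
AA batteries (8-pack) $14.02: everything else → 8.5% → $1.19
Hard cider (6-pack) $14.91: alcoholic beverages → 11.5% → $1.71
RC car $58.80: toys and games → 8% → $4.70
Bottle of gin (750 mL) $23.83: alcoholic beverages → 11.5% → $2.74
Board game $20.86: toys and games → 8% → $1.67
Orange juice (64 oz) $3.43: grocery items → 7.25% → $0.25
Total tax = $2.72 + $7.43 + $1.81 + $0.45 + $1.19 + $1.71 + $4.70 + $2.74 + $1.67 + $0.25 = $24.67

$24.67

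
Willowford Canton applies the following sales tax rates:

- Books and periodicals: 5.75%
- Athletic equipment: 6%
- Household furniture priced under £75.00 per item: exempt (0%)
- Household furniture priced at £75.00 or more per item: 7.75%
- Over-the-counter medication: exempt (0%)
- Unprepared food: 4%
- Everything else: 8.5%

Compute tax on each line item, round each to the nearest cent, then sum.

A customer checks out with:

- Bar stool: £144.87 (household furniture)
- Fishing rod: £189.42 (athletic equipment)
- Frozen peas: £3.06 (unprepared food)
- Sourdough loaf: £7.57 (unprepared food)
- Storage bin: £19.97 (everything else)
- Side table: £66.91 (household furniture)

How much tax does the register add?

£24.72

Bar stool £144.87: household furniture, £75.00 or more → 7.75% → £11.23
Fishing rod £189.42: athletic equipment → 6% → £11.37
Frozen peas £3.06: unprepared food → 4% → £0.12
Sourdough loaf £7.57: unprepared food → 4% → £0.30
Storage bin £19.97: everything else → 8.5% → £1.70
Side table £66.91: household furniture, under £75.00 → 0% → £0.00
Total tax = £11.23 + £11.37 + £0.12 + £0.30 + £1.70 = £24.72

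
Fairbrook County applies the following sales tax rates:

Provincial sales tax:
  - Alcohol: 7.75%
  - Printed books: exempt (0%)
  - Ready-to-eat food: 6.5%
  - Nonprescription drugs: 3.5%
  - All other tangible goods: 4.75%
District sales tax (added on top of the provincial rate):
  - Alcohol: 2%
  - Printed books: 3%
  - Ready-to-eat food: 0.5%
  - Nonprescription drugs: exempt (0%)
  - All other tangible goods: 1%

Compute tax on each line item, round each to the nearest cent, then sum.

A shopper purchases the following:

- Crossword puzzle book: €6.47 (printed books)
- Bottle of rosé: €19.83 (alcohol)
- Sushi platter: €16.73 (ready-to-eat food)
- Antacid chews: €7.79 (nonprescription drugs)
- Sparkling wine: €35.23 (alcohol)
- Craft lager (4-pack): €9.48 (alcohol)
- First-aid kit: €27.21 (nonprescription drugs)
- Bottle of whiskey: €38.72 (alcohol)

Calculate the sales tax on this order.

Crossword puzzle book €6.47: printed books → 0% + 3% district = 3% → €0.19
Bottle of rosé €19.83: alcohol → 7.75% + 2% district = 9.75% → €1.93
Sushi platter €16.73: ready-to-eat food → 6.5% + 0.5% district = 7% → €1.17
Antacid chews €7.79: nonprescription drugs → 3.5% + 0% district = 3.5% → €0.27
Sparkling wine €35.23: alcohol → 7.75% + 2% district = 9.75% → €3.43
Craft lager (4-pack) €9.48: alcohol → 7.75% + 2% district = 9.75% → €0.92
First-aid kit €27.21: nonprescription drugs → 3.5% + 0% district = 3.5% → €0.95
Bottle of whiskey €38.72: alcohol → 7.75% + 2% district = 9.75% → €3.78
Total tax = €0.19 + €1.93 + €1.17 + €0.27 + €3.43 + €0.92 + €0.95 + €3.78 = €12.64

€12.64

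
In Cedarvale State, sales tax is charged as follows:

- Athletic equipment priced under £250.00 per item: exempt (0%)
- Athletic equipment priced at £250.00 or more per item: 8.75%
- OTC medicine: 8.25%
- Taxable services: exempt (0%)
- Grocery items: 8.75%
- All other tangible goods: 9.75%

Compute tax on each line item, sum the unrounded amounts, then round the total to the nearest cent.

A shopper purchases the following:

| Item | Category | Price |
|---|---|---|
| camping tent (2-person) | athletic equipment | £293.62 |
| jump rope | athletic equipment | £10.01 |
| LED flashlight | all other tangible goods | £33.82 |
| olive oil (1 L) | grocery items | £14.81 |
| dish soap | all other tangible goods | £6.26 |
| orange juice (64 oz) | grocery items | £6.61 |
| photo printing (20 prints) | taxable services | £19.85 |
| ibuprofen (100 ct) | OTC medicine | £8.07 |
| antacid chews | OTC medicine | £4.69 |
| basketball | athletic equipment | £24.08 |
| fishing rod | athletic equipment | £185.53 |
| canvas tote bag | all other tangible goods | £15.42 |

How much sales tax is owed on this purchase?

£34.03

Camping tent (2-person) £293.62: athletic equipment, £250.00 or more → 8.75% → £25.69175
Jump rope £10.01: athletic equipment, under £250.00 → 0% → £0.00
LED flashlight £33.82: all other tangible goods → 9.75% → £3.29745
Olive oil (1 L) £14.81: grocery items → 8.75% → £1.295875
Dish soap £6.26: all other tangible goods → 9.75% → £0.61035
Orange juice (64 oz) £6.61: grocery items → 8.75% → £0.578375
Photo printing (20 prints) £19.85: taxable services → 0% → £0.00
Ibuprofen (100 ct) £8.07: OTC medicine → 8.25% → £0.665775
Antacid chews £4.69: OTC medicine → 8.25% → £0.386925
Basketball £24.08: athletic equipment, under £250.00 → 0% → £0.00
Fishing rod £185.53: athletic equipment, under £250.00 → 0% → £0.00
Canvas tote bag £15.42: all other tangible goods → 9.75% → £1.50345
Unrounded tax sum = £34.02995 → £34.03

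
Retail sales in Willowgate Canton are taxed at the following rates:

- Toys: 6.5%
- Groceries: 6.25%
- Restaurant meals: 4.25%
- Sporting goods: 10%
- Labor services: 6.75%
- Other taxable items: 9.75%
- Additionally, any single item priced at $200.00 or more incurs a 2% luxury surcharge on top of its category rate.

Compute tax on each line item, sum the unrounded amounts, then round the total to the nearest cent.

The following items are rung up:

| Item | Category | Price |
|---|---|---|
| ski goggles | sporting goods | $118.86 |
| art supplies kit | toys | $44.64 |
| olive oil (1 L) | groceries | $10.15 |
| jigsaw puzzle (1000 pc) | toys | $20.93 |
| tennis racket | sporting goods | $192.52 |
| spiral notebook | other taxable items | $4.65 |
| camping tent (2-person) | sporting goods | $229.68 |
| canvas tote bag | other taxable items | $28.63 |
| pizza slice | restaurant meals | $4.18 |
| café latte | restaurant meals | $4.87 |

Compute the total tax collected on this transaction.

Ski goggles $118.86: sporting goods → 10% → $11.886
Art supplies kit $44.64: toys → 6.5% → $2.9016
Olive oil (1 L) $10.15: groceries → 6.25% → $0.634375
Jigsaw puzzle (1000 pc) $20.93: toys → 6.5% → $1.36045
Tennis racket $192.52: sporting goods → 10% → $19.252
Spiral notebook $4.65: other taxable items → 9.75% → $0.453375
Camping tent (2-person) $229.68: sporting goods → 10% + 2% surcharge = 12% → $27.5616
Canvas tote bag $28.63: other taxable items → 9.75% → $2.791425
Pizza slice $4.18: restaurant meals → 4.25% → $0.17765
Café latte $4.87: restaurant meals → 4.25% → $0.206975
Unrounded tax sum = $67.22545 → $67.23

$67.23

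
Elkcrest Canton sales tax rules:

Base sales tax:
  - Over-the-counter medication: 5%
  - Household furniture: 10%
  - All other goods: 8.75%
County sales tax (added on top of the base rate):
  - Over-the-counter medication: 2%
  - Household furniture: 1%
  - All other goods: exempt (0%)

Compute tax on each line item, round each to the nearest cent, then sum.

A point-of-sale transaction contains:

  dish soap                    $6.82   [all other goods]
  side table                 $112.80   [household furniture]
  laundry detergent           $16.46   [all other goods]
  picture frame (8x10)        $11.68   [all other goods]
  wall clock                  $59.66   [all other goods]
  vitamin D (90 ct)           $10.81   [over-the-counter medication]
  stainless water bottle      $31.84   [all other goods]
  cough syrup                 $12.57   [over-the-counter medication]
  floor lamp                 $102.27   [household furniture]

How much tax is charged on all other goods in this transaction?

$11.07

Dish soap $6.82: all other goods → 8.75% + 0% county = 8.75% → $0.60
Laundry detergent $16.46: all other goods → 8.75% + 0% county = 8.75% → $1.44
Picture frame (8x10) $11.68: all other goods → 8.75% + 0% county = 8.75% → $1.02
Wall clock $59.66: all other goods → 8.75% + 0% county = 8.75% → $5.22
Stainless water bottle $31.84: all other goods → 8.75% + 0% county = 8.75% → $2.79
Tax on all other goods = $0.60 + $1.44 + $1.02 + $5.22 + $2.79 = $11.07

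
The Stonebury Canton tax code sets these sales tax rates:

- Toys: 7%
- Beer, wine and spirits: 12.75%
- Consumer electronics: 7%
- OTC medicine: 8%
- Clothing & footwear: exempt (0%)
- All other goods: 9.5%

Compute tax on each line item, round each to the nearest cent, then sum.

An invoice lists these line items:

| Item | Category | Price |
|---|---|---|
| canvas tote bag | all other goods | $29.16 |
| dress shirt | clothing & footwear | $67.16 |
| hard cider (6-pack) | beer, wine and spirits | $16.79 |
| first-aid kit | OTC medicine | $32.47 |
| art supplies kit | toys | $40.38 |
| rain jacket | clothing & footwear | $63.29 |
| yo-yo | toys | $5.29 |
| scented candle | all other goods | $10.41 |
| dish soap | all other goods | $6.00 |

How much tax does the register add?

$12.27

Canvas tote bag $29.16: all other goods → 9.5% → $2.77
Dress shirt $67.16: clothing & footwear → 0% → $0.00
Hard cider (6-pack) $16.79: beer, wine and spirits → 12.75% → $2.14
First-aid kit $32.47: OTC medicine → 8% → $2.60
Art supplies kit $40.38: toys → 7% → $2.83
Rain jacket $63.29: clothing & footwear → 0% → $0.00
Yo-yo $5.29: toys → 7% → $0.37
Scented candle $10.41: all other goods → 9.5% → $0.99
Dish soap $6.00: all other goods → 9.5% → $0.57
Total tax = $2.77 + $2.14 + $2.60 + $2.83 + $0.37 + $0.99 + $0.57 = $12.27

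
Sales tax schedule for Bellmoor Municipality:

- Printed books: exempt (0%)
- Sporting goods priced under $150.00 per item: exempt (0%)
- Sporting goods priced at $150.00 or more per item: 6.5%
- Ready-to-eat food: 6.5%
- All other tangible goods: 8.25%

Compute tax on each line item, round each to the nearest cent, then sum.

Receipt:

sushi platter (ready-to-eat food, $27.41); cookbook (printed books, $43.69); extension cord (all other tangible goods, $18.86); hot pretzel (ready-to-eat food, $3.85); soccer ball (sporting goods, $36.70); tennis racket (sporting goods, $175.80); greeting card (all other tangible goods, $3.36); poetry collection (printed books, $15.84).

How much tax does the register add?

$15.30

Sushi platter $27.41: ready-to-eat food → 6.5% → $1.78
Cookbook $43.69: printed books → 0% → $0.00
Extension cord $18.86: all other tangible goods → 8.25% → $1.56
Hot pretzel $3.85: ready-to-eat food → 6.5% → $0.25
Soccer ball $36.70: sporting goods, under $150.00 → 0% → $0.00
Tennis racket $175.80: sporting goods, $150.00 or more → 6.5% → $11.43
Greeting card $3.36: all other tangible goods → 8.25% → $0.28
Poetry collection $15.84: printed books → 0% → $0.00
Total tax = $1.78 + $1.56 + $0.25 + $11.43 + $0.28 = $15.30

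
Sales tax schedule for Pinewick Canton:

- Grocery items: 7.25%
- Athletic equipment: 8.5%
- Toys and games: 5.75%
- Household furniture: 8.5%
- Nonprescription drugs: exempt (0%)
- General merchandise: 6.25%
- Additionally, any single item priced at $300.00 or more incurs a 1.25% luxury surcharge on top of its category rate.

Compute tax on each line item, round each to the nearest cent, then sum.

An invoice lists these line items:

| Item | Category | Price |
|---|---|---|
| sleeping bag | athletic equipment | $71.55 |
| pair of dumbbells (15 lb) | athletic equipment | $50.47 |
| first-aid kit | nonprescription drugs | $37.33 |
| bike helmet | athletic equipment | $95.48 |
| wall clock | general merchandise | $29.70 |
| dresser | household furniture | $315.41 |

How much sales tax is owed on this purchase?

Sleeping bag $71.55: athletic equipment → 8.5% → $6.08
Pair of dumbbells (15 lb) $50.47: athletic equipment → 8.5% → $4.29
First-aid kit $37.33: nonprescription drugs → 0% → $0.00
Bike helmet $95.48: athletic equipment → 8.5% → $8.12
Wall clock $29.70: general merchandise → 6.25% → $1.86
Dresser $315.41: household furniture → 8.5% + 1.25% surcharge = 9.75% → $30.75
Total tax = $6.08 + $4.29 + $8.12 + $1.86 + $30.75 = $51.10

$51.10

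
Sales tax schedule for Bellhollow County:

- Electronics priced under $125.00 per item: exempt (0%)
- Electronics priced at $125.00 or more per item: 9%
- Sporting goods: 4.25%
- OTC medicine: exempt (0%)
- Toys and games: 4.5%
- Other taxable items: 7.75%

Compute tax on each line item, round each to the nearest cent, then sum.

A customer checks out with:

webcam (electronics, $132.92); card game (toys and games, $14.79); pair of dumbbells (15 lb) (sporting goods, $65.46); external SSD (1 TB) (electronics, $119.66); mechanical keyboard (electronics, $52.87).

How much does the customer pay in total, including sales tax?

Webcam $132.92: electronics, $125.00 or more → 9% → $11.96
Card game $14.79: toys and games → 4.5% → $0.67
Pair of dumbbells (15 lb) $65.46: sporting goods → 4.25% → $2.78
External SSD (1 TB) $119.66: electronics, under $125.00 → 0% → $0.00
Mechanical keyboard $52.87: electronics, under $125.00 → 0% → $0.00
Subtotal = $385.70; tax = $15.41; total due = $401.11

$401.11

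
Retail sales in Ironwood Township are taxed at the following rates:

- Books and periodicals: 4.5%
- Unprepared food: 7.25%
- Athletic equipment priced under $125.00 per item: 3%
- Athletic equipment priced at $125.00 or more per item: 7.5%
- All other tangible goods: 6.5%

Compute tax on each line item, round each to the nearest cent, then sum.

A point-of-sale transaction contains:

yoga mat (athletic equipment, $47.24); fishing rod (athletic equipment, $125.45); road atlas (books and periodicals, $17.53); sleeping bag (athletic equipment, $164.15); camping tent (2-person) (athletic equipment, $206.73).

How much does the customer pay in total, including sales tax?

$600.53

Yoga mat $47.24: athletic equipment, under $125.00 → 3% → $1.42
Fishing rod $125.45: athletic equipment, $125.00 or more → 7.5% → $9.41
Road atlas $17.53: books and periodicals → 4.5% → $0.79
Sleeping bag $164.15: athletic equipment, $125.00 or more → 7.5% → $12.31
Camping tent (2-person) $206.73: athletic equipment, $125.00 or more → 7.5% → $15.50
Subtotal = $561.10; tax = $39.43; total due = $600.53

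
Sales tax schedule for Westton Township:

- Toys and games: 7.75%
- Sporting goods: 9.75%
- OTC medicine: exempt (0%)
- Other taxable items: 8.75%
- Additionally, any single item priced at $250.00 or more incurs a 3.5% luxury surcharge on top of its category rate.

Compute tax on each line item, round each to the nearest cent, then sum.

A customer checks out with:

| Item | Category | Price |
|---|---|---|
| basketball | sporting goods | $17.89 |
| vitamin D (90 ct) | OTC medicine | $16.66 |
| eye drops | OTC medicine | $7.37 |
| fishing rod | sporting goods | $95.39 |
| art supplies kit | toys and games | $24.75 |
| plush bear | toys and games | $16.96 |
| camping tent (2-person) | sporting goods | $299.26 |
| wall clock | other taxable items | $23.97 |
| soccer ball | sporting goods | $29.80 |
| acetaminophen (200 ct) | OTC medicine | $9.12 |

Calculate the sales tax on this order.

$58.93

Basketball $17.89: sporting goods → 9.75% → $1.74
Vitamin D (90 ct) $16.66: OTC medicine → 0% → $0.00
Eye drops $7.37: OTC medicine → 0% → $0.00
Fishing rod $95.39: sporting goods → 9.75% → $9.30
Art supplies kit $24.75: toys and games → 7.75% → $1.92
Plush bear $16.96: toys and games → 7.75% → $1.31
Camping tent (2-person) $299.26: sporting goods → 9.75% + 3.5% surcharge = 13.25% → $39.65
Wall clock $23.97: other taxable items → 8.75% → $2.10
Soccer ball $29.80: sporting goods → 9.75% → $2.91
Acetaminophen (200 ct) $9.12: OTC medicine → 0% → $0.00
Total tax = $1.74 + $9.30 + $1.92 + $1.31 + $39.65 + $2.10 + $2.91 = $58.93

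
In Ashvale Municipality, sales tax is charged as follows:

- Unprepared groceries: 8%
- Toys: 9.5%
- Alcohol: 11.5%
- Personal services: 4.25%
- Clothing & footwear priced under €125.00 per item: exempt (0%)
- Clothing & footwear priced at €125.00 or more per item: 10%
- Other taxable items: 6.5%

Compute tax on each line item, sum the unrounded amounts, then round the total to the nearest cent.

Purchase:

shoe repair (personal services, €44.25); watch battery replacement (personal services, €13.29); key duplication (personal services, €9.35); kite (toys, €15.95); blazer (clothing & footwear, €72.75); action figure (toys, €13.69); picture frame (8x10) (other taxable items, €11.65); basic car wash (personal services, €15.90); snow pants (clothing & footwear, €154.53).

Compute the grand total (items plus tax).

€373.90

Shoe repair €44.25: personal services → 4.25% → €1.880625
Watch battery replacement €13.29: personal services → 4.25% → €0.564825
Key duplication €9.35: personal services → 4.25% → €0.397375
Kite €15.95: toys → 9.5% → €1.51525
Blazer €72.75: clothing & footwear, under €125.00 → 0% → €0.00
Action figure €13.69: toys → 9.5% → €1.30055
Picture frame (8x10) €11.65: other taxable items → 6.5% → €0.75725
Basic car wash €15.90: personal services → 4.25% → €0.67575
Snow pants €154.53: clothing & footwear, €125.00 or more → 10% → €15.453
Subtotal = €351.36; unrounded tax = €22.544625 → €22.54; total due = €373.90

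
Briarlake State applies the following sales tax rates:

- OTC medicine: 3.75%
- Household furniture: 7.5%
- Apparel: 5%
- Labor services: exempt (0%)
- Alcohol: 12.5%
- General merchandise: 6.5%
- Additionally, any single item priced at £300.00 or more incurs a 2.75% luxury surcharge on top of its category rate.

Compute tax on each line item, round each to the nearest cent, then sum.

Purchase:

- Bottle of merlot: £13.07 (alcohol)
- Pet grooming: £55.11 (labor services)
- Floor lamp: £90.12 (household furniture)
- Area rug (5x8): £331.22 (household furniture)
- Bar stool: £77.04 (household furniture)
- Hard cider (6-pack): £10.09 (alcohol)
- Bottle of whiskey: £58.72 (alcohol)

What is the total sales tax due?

£56.72

Bottle of merlot £13.07: alcohol → 12.5% → £1.63
Pet grooming £55.11: labor services → 0% → £0.00
Floor lamp £90.12: household furniture → 7.5% → £6.76
Area rug (5x8) £331.22: household furniture → 7.5% + 2.75% surcharge = 10.25% → £33.95
Bar stool £77.04: household furniture → 7.5% → £5.78
Hard cider (6-pack) £10.09: alcohol → 12.5% → £1.26
Bottle of whiskey £58.72: alcohol → 12.5% → £7.34
Total tax = £1.63 + £6.76 + £33.95 + £5.78 + £1.26 + £7.34 = £56.72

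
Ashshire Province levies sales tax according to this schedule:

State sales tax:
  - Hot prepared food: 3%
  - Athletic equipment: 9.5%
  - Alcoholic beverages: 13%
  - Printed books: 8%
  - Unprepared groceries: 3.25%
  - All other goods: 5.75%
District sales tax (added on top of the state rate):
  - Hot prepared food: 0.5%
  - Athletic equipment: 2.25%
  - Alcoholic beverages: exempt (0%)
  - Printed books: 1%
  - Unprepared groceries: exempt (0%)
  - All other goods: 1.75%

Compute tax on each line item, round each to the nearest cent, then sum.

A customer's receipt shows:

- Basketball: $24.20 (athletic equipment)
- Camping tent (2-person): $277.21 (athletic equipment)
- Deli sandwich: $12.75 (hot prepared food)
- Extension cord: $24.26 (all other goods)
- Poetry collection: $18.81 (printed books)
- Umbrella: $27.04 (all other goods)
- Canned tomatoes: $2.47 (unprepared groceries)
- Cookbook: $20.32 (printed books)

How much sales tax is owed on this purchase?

Basketball $24.20: athletic equipment → 9.5% + 2.25% district = 11.75% → $2.84
Camping tent (2-person) $277.21: athletic equipment → 9.5% + 2.25% district = 11.75% → $32.57
Deli sandwich $12.75: hot prepared food → 3% + 0.5% district = 3.5% → $0.45
Extension cord $24.26: all other goods → 5.75% + 1.75% district = 7.5% → $1.82
Poetry collection $18.81: printed books → 8% + 1% district = 9% → $1.69
Umbrella $27.04: all other goods → 5.75% + 1.75% district = 7.5% → $2.03
Canned tomatoes $2.47: unprepared groceries → 3.25% + 0% district = 3.25% → $0.08
Cookbook $20.32: printed books → 8% + 1% district = 9% → $1.83
Total tax = $2.84 + $32.57 + $0.45 + $1.82 + $1.69 + $2.03 + $0.08 + $1.83 = $43.31

$43.31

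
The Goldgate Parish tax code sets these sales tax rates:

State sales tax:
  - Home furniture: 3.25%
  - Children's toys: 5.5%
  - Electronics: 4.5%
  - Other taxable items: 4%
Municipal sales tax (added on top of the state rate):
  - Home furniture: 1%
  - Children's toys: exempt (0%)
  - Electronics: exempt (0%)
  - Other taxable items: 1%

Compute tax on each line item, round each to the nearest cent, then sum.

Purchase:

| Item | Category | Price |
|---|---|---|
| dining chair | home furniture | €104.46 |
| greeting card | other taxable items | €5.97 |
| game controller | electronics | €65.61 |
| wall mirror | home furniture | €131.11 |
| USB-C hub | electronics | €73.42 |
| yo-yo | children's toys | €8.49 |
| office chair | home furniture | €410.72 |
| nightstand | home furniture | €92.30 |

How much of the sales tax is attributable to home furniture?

Dining chair €104.46: home furniture → 3.25% + 1% municipal = 4.25% → €4.44
Wall mirror €131.11: home furniture → 3.25% + 1% municipal = 4.25% → €5.57
Office chair €410.72: home furniture → 3.25% + 1% municipal = 4.25% → €17.46
Nightstand €92.30: home furniture → 3.25% + 1% municipal = 4.25% → €3.92
Tax on home furniture = €4.44 + €5.57 + €17.46 + €3.92 = €31.39

€31.39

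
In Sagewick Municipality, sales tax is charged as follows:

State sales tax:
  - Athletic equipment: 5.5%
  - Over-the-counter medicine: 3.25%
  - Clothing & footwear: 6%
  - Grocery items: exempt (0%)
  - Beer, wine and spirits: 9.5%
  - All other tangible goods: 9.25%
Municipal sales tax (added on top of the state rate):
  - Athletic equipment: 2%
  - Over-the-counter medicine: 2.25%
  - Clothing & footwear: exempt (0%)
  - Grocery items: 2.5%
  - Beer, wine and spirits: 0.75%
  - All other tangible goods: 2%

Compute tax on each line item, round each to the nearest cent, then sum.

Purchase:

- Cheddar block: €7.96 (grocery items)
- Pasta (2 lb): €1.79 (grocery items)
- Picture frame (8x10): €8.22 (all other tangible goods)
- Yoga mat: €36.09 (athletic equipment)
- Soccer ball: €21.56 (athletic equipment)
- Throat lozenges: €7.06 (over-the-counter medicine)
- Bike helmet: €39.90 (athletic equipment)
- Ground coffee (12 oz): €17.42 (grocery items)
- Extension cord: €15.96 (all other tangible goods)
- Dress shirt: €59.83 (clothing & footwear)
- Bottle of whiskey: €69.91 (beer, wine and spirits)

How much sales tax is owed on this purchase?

Cheddar block €7.96: grocery items → 0% + 2.5% municipal = 2.5% → €0.20
Pasta (2 lb) €1.79: grocery items → 0% + 2.5% municipal = 2.5% → €0.04
Picture frame (8x10) €8.22: all other tangible goods → 9.25% + 2% municipal = 11.25% → €0.92
Yoga mat €36.09: athletic equipment → 5.5% + 2% municipal = 7.5% → €2.71
Soccer ball €21.56: athletic equipment → 5.5% + 2% municipal = 7.5% → €1.62
Throat lozenges €7.06: over-the-counter medicine → 3.25% + 2.25% municipal = 5.5% → €0.39
Bike helmet €39.90: athletic equipment → 5.5% + 2% municipal = 7.5% → €2.99
Ground coffee (12 oz) €17.42: grocery items → 0% + 2.5% municipal = 2.5% → €0.44
Extension cord €15.96: all other tangible goods → 9.25% + 2% municipal = 11.25% → €1.80
Dress shirt €59.83: clothing & footwear → 6% + 0% municipal = 6% → €3.59
Bottle of whiskey €69.91: beer, wine and spirits → 9.5% + 0.75% municipal = 10.25% → €7.17
Total tax = €0.20 + €0.04 + €0.92 + €2.71 + €1.62 + €0.39 + €2.99 + €0.44 + €1.80 + €3.59 + €7.17 = €21.87

€21.87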